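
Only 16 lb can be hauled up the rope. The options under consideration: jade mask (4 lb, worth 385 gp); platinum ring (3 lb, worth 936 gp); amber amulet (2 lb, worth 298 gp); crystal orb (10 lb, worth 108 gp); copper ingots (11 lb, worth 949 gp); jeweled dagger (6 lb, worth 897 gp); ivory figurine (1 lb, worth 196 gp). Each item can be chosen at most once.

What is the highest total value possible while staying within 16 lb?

Jade mask + platinum ring + amber amulet + jeweled dagger + ivory figurine uses 16 of the 16 lb and totals 2712.
Next best is jade mask + platinum ring + amber amulet + jeweled dagger at 2516 (15 lb) — short by 196.

2712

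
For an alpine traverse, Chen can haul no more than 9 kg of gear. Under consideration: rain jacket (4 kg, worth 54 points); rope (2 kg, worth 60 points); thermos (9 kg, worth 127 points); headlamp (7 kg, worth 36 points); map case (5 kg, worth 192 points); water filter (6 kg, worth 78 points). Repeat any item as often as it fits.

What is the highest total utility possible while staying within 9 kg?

312

Taking 2×rope + map case: 9 kg used, 312 in utility.
That's the maximum — no swap from here does better than 312.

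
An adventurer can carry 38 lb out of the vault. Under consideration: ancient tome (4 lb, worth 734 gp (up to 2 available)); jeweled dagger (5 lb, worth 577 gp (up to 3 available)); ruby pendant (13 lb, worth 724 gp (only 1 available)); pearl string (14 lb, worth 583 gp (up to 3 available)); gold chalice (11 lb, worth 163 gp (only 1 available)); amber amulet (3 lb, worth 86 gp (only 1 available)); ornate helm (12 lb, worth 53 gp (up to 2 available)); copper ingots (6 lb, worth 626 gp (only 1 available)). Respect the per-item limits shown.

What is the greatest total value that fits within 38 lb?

3972

Ranking by ratio (value/lb): ancient tome 183.50, jeweled dagger 115.40, copper ingots 104.33, ruby pendant 55.69.
Taking the top-ratio items first gives 2×ancient tome + 3×jeweled dagger + amber amulet + copper ingots for 3911 (32 lb).
Dropping jeweled dagger and amber amulet frees 8 lb; slotting in ruby pendant (13 lb) lifts the total to 3972 at 37 lb.
Every other selection either busts 38 lb or exceeds an availability limit or fails to beat 3972.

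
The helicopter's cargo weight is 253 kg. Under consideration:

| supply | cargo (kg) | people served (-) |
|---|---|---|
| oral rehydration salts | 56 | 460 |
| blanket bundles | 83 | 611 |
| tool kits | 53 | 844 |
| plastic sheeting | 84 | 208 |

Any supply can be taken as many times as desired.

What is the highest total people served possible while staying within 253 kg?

The ratio ordering already packs tightly: 4×tool kits, 212 kg, 3376.

3376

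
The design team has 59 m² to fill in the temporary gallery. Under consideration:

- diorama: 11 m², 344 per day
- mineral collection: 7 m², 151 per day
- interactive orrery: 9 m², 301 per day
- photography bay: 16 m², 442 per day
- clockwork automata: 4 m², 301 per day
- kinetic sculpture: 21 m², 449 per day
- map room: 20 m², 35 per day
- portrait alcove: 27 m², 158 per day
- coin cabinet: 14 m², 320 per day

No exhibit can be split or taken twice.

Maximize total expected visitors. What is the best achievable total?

Greedy by ratio would take diorama + interactive orrery + photography bay + clockwork automata + coin cabinet: 54 m² used, total 1708.
Dropping photography bay frees 16 m²; slotting in kinetic sculpture (21 m²) lifts the total to 1715 at 59 m².
An exhaustive check of the 512 subsets confirms 1715.

1715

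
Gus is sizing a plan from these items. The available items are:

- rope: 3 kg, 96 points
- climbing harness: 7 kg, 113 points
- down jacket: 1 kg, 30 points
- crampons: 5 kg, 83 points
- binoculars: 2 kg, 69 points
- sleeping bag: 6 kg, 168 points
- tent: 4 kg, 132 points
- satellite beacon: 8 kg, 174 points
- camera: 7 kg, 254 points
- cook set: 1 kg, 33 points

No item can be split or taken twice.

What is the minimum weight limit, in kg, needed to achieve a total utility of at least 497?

15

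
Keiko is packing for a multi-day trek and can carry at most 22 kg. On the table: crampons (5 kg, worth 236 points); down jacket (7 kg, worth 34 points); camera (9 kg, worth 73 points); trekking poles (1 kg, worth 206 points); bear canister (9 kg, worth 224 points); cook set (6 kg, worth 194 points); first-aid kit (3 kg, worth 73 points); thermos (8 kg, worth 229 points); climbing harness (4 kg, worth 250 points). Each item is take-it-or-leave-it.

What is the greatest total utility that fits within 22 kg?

994

Greedy by ratio would take crampons + trekking poles + cook set + first-aid kit + climbing harness: 19 kg used, total 959.
The 6 kg tied up in cook set is better spent on thermos — total rises to 994 (21 kg).
Next best is crampons + trekking poles + bear canister + first-aid kit + climbing harness at 989 (22 kg) — short by 5.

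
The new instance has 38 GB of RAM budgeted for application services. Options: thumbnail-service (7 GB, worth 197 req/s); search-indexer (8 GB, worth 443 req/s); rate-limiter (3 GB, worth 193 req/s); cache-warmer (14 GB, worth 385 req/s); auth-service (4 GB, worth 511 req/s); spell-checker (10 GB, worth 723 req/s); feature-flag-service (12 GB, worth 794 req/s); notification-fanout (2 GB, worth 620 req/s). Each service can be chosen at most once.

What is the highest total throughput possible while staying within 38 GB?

3091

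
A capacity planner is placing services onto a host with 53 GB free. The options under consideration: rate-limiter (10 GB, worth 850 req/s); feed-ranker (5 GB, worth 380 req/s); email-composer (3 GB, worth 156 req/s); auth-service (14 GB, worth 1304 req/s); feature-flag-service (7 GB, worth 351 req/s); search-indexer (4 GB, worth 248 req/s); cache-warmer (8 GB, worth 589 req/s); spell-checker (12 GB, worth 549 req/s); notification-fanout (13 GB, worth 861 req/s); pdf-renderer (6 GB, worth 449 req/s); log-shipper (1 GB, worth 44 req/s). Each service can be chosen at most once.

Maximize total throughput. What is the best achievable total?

4140

A density-first pass picks rate-limiter + feed-ranker + email-composer + auth-service + search-indexer + cache-warmer + pdf-renderer + log-shipper — 4020 at 51 GB.
Replace search-indexer and pdf-renderer and log-shipper with notification-fanout: the trade gains 120 net, giving 4140 at 53 GB.
Runner-up rate-limiter + feed-ranker + auth-service + search-indexer + notification-fanout + pdf-renderer + log-shipper tops out at 4136.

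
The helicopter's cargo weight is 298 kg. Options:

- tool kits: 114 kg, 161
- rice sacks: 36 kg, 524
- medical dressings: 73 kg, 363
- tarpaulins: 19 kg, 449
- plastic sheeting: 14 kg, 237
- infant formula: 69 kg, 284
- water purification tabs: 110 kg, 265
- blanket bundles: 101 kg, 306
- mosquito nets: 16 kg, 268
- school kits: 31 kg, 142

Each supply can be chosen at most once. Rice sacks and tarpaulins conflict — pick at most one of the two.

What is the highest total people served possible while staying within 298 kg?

1907

Medical dressings + tarpaulins + plastic sheeting + infant formula + blanket bundles + mosquito nets uses 292 of the 298 kg and totals 1907.
Next best is rice sacks + medical dressings + plastic sheeting + blanket bundles + mosquito nets + school kits at 1840 (271 kg) — short by 67.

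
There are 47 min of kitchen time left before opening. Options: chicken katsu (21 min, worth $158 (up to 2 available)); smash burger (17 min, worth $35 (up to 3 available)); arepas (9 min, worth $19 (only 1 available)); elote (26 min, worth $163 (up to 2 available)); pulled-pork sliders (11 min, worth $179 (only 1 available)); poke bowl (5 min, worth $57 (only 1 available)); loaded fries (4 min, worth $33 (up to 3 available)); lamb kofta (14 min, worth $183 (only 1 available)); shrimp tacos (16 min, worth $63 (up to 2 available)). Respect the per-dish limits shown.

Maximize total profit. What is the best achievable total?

520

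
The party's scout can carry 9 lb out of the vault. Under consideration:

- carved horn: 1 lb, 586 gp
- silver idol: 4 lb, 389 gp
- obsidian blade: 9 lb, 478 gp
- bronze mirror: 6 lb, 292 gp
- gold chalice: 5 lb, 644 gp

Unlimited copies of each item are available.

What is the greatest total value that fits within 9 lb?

9×carved horn uses 9 of the 9 lb and totals 5274.
Every other selection either busts 9 lb or fails to beat 5274.

5274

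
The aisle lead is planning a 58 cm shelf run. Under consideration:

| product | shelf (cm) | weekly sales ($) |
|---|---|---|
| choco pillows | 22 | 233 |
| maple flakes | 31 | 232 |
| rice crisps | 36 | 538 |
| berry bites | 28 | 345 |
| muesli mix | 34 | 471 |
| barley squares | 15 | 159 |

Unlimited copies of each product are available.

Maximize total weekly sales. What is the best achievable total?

The ratio heuristic lands on rice crisps + barley squares (697) but leaves 7 cm idle.
Dropping barley squares frees 15 cm; slotting in choco pillows (22 cm) lifts the total to 771 at 58 cm.

771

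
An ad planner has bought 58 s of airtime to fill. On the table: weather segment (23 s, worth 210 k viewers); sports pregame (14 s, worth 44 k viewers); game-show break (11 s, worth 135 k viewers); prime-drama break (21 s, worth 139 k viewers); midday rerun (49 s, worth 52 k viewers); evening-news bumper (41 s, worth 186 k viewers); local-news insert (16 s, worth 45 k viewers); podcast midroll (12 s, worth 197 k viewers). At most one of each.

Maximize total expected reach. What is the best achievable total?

By expected reach per s: podcast midroll 16.42, game-show break 12.27, weather segment 9.13 lead.
Greedy by ratio would take weather segment + game-show break + podcast midroll: 46 s used, total 542.
Replace game-show break with prime-drama break: the trade gains 4 net, giving 546 at 56 s.
That's the maximum — no swap from here does better than 546.

546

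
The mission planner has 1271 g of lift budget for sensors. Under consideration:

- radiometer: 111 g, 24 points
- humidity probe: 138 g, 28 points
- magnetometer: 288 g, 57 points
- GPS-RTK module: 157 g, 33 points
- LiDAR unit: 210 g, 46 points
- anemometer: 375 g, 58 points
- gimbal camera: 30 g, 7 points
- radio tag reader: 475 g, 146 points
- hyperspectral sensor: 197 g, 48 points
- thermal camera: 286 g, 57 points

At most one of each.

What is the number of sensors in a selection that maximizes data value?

Best achievable data value is 315.
For example radiometer + magnetometer + GPS-RTK module + gimbal camera + radio tag reader + hyperspectral sensor achieves it, using 1258 g.
Any selection reaching 315 contains exactly 6 sensors.

6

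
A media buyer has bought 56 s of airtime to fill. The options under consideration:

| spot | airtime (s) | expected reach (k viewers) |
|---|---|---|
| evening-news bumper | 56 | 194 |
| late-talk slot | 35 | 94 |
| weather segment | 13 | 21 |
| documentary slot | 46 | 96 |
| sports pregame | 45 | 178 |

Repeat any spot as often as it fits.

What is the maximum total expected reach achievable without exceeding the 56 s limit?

The ratio heuristic lands on sports pregame (178) but leaves 11 s idle.
The 45 s tied up in sports pregame is better spent on evening-news bumper — total rises to 194 (56 s).

194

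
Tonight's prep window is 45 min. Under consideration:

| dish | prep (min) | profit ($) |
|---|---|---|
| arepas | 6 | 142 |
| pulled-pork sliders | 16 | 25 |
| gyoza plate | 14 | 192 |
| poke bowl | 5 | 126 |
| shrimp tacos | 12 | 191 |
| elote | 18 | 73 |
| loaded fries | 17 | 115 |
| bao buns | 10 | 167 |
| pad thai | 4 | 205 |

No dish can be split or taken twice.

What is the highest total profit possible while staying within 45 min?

A density-first pass picks arepas + poke bowl + shrimp tacos + bao buns + pad thai — 831 at 37 min.
Dropping arepas frees 6 min; slotting in gyoza plate (14 min) lifts the total to 881 at 45 min.

881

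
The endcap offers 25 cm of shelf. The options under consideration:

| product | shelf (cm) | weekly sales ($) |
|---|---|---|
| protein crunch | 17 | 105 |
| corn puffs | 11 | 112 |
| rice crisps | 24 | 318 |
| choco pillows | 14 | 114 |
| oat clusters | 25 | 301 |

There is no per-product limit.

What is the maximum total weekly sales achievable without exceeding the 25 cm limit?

Taking rice crisps: 24 cm used, 318 in weekly sales.
Nothing else within 25 cm beats 318.

318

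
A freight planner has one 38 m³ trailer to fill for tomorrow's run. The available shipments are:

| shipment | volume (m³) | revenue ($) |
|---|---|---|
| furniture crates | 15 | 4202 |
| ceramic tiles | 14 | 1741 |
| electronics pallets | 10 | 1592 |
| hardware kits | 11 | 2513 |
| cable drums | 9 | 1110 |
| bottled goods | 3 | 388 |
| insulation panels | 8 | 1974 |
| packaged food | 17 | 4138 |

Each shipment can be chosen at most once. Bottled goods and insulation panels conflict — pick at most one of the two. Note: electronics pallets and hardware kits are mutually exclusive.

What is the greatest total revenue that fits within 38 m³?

Best packing: furniture crates + bottled goods + packaged food — 35 m³, 8728 total.
That's the maximum — no feasible swap from here does better than 8728.

8728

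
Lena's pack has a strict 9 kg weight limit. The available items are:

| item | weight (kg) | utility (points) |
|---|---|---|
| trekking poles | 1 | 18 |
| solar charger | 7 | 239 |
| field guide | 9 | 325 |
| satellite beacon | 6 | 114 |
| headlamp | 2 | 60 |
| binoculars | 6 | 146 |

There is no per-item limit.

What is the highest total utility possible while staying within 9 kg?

325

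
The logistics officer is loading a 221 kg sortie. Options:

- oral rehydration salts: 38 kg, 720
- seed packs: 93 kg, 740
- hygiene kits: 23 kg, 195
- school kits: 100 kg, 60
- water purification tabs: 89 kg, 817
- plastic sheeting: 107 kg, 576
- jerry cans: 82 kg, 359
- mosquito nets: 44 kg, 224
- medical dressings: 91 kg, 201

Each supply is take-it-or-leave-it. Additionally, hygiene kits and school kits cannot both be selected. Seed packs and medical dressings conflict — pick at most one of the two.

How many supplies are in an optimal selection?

3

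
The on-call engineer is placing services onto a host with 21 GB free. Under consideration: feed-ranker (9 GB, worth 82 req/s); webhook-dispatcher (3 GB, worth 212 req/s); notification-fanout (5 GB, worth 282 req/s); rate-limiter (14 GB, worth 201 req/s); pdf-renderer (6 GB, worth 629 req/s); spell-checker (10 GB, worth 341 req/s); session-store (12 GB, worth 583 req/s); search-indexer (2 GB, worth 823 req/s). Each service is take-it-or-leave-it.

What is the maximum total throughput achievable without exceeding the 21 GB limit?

2035

Taking the top-ratio services first gives webhook-dispatcher + notification-fanout + pdf-renderer + search-indexer for 1946 (16 GB).
The 8 GB tied up in webhook-dispatcher and notification-fanout is better spent on session-store — total rises to 2035 (20 GB).
Runner-up webhook-dispatcher + pdf-renderer + spell-checker + search-indexer tops out at 2005.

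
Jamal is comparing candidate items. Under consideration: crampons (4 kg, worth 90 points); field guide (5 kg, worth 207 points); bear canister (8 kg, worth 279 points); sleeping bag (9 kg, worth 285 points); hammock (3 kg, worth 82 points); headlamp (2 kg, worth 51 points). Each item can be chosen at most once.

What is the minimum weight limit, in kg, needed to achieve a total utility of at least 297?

9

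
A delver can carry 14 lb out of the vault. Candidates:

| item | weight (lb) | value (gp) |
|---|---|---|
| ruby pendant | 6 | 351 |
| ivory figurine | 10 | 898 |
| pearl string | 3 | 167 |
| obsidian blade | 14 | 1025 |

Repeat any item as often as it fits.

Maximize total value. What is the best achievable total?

1065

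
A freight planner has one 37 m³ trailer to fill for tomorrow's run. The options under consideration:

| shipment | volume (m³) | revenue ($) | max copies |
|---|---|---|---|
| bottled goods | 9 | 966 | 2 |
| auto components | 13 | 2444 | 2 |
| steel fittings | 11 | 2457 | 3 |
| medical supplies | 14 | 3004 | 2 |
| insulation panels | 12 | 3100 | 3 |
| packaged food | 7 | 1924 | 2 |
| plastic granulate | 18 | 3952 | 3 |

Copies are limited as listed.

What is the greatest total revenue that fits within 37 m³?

9405

Steel fittings + insulation panels + 2×packaged food uses 37 of the 37 m³ and totals 9405.
No other feasible combination exceeds 9405.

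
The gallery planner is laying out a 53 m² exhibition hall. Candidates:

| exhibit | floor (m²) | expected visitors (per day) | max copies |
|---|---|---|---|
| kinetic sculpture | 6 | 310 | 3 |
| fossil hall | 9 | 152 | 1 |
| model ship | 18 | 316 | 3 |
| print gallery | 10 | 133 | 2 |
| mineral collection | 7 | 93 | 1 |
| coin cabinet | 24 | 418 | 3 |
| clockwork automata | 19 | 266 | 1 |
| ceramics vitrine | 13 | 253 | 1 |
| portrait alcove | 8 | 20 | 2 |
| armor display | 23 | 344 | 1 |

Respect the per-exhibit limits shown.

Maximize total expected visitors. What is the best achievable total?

1500

By expected visitors per m²: kinetic sculpture 51.67, ceramics vitrine 19.46, model ship 17.56 lead.
A density-first pass picks 3×kinetic sculpture + model ship + ceramics vitrine — 1499 at 49 m².
Dropping model ship and ceramics vitrine frees 31 m²; slotting in fossil hall + coin cabinet (33 m²) lifts the total to 1500 at 51 m².
Nothing else within 53 m² beats 1500.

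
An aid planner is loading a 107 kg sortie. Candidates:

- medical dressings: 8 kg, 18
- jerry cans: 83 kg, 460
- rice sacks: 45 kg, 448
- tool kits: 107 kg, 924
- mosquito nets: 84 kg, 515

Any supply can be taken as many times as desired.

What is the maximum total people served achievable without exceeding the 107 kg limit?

Best packing: 2×medical dressings + 2×rice sacks — 106 kg, 932 total.
That's the maximum — no swap from here does better than 932.

932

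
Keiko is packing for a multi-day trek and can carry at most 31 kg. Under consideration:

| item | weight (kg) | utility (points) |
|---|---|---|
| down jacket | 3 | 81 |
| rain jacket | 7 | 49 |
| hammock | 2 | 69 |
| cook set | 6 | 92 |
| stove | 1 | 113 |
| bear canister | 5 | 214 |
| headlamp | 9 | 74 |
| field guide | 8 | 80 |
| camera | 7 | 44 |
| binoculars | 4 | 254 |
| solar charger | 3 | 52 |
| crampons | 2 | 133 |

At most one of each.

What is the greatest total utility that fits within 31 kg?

1036

By utility per kg: stove 113.00, crampons 66.50, binoculars 63.50, bear canister 42.80 lead.
Filling by ratio: down jacket + hammock + cook set + stove + bear canister + binoculars + solar charger + crampons for 1008, with 5 kg left unused.
The 3 kg tied up in solar charger is better spent on field guide — total rises to 1036 (31 kg).
Every other selection either busts 31 kg or fails to beat 1036.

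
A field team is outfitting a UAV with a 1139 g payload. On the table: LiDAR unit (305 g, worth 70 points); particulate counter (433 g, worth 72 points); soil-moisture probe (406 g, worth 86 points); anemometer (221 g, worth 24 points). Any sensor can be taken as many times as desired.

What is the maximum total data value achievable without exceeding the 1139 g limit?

242

Ranking by ratio (data value/g): LiDAR unit 0.23, soil-moisture probe 0.21, particulate counter 0.17.
Greedy by ratio would take 3×LiDAR unit + anemometer: 1136 g used, total 234.
Replace 2×LiDAR unit and anemometer with 2×soil-moisture probe: the trade gains 8 net, giving 242 at 1117 g.
Nothing else within 1139 g beats 242.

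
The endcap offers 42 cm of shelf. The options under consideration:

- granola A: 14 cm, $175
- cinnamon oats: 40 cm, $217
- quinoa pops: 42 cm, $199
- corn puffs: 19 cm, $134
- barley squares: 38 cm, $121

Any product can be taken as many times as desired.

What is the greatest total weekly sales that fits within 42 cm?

525

3×granola A uses 42 of the 42 cm and totals 525.
Every other selection either busts 42 cm or fails to beat 525.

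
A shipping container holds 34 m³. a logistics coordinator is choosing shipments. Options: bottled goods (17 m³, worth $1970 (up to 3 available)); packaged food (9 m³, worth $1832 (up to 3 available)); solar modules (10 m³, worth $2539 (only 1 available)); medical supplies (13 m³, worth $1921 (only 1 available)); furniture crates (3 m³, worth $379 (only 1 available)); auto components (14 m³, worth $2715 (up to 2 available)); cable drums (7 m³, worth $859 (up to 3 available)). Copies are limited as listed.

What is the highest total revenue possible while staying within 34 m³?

7086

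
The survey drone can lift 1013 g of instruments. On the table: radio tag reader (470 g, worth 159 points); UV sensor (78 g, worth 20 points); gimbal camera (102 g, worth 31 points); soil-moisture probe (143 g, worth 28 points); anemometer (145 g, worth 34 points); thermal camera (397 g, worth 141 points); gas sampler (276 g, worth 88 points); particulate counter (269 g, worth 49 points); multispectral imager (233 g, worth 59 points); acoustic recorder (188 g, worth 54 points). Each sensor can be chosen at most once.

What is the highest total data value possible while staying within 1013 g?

334

Density check — thermal camera 0.36, radio tag reader 0.34, gas sampler 0.32, gimbal camera 0.30 are the best per g.
Greedy by ratio would take radio tag reader + gimbal camera + thermal camera: 969 g used, total 331.
The 102 g tied up in gimbal camera is better spent on anemometer — total rises to 334 (1012 g).
Nothing else within 1013 g beats 334.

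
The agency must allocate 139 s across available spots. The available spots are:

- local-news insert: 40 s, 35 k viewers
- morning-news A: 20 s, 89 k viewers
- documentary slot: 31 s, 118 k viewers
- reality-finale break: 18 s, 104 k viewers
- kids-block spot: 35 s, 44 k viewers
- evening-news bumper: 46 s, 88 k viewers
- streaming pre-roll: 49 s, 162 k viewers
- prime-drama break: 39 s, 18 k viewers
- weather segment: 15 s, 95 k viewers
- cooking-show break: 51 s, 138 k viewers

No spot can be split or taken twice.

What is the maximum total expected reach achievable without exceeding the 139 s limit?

568

The ratio ordering already packs tightly: morning-news A + documentary slot + reality-finale break + streaming pre-roll + weather segment, 133 s, 568.
Next best is morning-news A + documentary slot + reality-finale break + weather segment + cooking-show break at 544 (135 s) — short by 24.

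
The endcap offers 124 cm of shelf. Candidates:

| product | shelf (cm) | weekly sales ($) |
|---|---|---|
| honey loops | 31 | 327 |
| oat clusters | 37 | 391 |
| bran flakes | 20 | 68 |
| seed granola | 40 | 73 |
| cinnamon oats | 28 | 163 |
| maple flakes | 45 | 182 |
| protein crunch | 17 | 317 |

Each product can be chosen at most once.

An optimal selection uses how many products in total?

Best achievable weekly sales is 1198.
honey loops + oat clusters + cinnamon oats + protein crunch hits 1198 at 113 cm.
Any selection reaching 1198 contains exactly 4 products.

4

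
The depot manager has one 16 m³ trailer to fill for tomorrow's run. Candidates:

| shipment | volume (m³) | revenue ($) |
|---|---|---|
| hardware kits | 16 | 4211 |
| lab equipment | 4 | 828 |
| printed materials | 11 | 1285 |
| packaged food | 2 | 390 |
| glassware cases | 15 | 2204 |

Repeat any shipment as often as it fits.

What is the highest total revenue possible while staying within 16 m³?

Best packing: hardware kits — 16 m³, 4211 total.
No other feasible combination exceeds 4211.

4211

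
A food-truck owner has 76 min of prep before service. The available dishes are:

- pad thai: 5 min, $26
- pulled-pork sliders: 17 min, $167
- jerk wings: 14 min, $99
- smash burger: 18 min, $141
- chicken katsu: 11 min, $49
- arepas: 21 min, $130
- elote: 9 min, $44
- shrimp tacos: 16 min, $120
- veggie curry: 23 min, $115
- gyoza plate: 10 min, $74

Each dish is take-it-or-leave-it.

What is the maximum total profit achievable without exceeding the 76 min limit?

601

The ratio ordering already packs tightly: pulled-pork sliders + jerk wings + smash burger + shrimp tacos + gyoza plate, 75 min, 601.
Next best is pulled-pork sliders + jerk wings + smash burger + chicken katsu + shrimp tacos at 576 (76 min) — short by 25.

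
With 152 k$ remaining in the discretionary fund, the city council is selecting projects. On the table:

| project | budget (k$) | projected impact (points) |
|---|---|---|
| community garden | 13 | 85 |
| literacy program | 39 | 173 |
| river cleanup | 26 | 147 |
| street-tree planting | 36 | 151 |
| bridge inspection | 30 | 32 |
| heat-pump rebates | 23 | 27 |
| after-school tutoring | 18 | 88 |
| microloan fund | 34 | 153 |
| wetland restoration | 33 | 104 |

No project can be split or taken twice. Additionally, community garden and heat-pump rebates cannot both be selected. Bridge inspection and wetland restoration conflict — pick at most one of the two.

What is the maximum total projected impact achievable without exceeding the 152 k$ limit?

709

Ranking by ratio (projected impact/k$): community garden 6.54, river cleanup 5.65, after-school tutoring 4.89, microloan fund 4.50.
Greedy by ratio would take community garden + literacy program + river cleanup + after-school tutoring + microloan fund: 130 k$ used, total 646.
The 18 k$ tied up in after-school tutoring is better spent on street-tree planting — total rises to 709 (148 k$).
Every other selection either busts 152 k$ or breaks a pairing rule or fails to beat 709.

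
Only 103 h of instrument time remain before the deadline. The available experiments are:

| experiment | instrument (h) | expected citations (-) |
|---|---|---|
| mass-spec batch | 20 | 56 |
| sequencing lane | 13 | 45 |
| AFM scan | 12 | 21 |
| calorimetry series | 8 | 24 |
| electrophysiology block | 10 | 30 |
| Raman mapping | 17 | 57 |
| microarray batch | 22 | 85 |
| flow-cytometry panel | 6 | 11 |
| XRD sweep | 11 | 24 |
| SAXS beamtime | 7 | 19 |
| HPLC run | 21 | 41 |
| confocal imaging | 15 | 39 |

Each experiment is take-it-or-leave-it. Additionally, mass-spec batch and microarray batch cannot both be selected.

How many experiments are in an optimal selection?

8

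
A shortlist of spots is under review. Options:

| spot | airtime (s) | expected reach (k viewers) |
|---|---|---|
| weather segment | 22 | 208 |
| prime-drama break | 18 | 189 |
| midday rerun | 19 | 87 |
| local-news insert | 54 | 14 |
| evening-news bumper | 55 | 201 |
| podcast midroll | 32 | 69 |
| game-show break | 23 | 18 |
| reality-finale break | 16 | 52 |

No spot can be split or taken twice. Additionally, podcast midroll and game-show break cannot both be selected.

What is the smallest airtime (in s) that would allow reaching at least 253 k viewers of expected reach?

37

Look for the lowest-airtime combination reaching 253.
prime-drama break + midday rerun: 276 expected reach at 37 s.
Below 37 s the best achievable stays under 253.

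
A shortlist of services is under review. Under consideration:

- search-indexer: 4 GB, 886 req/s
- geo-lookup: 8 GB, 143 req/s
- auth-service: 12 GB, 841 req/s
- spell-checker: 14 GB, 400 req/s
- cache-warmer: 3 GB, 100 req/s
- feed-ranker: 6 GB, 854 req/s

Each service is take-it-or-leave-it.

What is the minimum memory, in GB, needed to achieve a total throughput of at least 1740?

Look for the lowest-memory combination reaching 1740.
Taking search-indexer + feed-ranker gives 1740 (≥ 1740) for 10 GB.
Below 10 GB the best achievable stays under 1740.

10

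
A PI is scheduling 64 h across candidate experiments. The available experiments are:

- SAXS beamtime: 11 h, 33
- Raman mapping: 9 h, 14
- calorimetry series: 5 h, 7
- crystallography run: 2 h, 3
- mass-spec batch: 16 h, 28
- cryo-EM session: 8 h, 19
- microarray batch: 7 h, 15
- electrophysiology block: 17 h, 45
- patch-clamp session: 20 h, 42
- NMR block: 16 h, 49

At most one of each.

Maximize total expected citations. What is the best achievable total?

Ranking by ratio (expected citations/h): NMR block 3.06, SAXS beamtime 3.00, electrophysiology block 2.65.
A density-first pass picks SAXS beamtime + crystallography run + cryo-EM session + microarray batch + electrophysiology block + NMR block — 164 at 61 h.
Replace crystallography run and cryo-EM session and microarray batch with patch-clamp session: the trade gains 5 net, giving 169 at 64 h.
Runner-up SAXS beamtime + calorimetry series + cryo-EM session + microarray batch + electrophysiology block + NMR block tops out at 168.

169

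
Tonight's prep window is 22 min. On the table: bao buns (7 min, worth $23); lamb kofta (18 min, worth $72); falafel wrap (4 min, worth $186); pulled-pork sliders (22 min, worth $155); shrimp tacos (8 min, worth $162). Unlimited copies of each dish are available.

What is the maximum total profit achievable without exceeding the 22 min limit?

5×falafel wrap uses 20 of the 22 min and totals 930.

930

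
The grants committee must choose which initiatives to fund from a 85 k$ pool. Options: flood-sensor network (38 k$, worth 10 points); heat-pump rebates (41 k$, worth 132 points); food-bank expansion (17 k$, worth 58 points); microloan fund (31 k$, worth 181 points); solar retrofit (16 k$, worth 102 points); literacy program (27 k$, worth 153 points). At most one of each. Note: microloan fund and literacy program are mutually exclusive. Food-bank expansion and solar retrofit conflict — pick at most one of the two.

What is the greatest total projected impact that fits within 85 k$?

Best packing: heat-pump rebates + solar retrofit + literacy program — 84 k$, 387 total.
Next best is heat-pump rebates + food-bank expansion + literacy program at 343 (85 k$) — short by 44.

387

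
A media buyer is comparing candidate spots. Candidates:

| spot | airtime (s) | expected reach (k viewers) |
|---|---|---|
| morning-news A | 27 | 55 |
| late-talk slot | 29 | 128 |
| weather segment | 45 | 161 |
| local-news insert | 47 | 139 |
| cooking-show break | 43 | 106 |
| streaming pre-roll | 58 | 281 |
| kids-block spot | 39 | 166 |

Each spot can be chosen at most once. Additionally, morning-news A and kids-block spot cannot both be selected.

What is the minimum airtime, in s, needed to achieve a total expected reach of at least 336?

Need the lightest bundle worth ≥ 336.
morning-news A + streaming pre-roll: 336 expected reach at 85 s.
Below 85 s the best achievable stays under 336.

85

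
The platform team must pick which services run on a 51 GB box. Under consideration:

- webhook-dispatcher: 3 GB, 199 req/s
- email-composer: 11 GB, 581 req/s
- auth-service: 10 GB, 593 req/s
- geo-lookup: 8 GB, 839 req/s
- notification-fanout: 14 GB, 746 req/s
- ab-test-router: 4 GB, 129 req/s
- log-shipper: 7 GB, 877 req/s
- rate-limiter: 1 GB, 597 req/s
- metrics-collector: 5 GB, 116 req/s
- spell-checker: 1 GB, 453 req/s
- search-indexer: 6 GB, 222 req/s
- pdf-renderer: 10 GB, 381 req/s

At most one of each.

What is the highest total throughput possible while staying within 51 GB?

4526

Best packing: webhook-dispatcher + auth-service + geo-lookup + notification-fanout + log-shipper + rate-limiter + spell-checker + search-indexer — 50 GB, 4526 total.
Runner-up webhook-dispatcher + email-composer + auth-service + geo-lookup + log-shipper + rate-limiter + spell-checker + pdf-renderer tops out at 4520.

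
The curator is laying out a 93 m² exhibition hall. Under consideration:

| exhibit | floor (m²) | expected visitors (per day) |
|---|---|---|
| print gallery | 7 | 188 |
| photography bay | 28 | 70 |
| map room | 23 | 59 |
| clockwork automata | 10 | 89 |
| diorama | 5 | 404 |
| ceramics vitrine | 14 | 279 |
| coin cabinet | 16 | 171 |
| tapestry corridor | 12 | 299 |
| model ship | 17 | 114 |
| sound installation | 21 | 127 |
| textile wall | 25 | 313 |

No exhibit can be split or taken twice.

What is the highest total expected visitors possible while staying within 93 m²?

Best packing: print gallery + clockwork automata + diorama + ceramics vitrine + coin cabinet + tapestry corridor + textile wall — 89 m², 1743 total.
Runner-up print gallery + clockwork automata + diorama + ceramics vitrine + tapestry corridor + model ship + textile wall tops out at 1686.

1743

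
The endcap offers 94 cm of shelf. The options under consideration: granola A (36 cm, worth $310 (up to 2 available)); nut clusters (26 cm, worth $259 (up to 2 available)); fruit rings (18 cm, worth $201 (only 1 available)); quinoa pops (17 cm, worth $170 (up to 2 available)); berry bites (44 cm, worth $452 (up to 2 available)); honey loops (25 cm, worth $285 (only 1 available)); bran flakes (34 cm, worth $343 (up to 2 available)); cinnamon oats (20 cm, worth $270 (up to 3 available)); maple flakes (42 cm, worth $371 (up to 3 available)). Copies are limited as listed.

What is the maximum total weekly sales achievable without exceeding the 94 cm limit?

1153

By weekly sales per cm: cinnamon oats 13.50, honey loops 11.40, fruit rings 11.17, berry bites 10.27 lead.
Taking the top-ratio products first gives honey loops + 3×cinnamon oats for 1095 (85 cm).
Replace honey loops with bran flakes: the trade gains 58 net, giving 1153 at 94 cm.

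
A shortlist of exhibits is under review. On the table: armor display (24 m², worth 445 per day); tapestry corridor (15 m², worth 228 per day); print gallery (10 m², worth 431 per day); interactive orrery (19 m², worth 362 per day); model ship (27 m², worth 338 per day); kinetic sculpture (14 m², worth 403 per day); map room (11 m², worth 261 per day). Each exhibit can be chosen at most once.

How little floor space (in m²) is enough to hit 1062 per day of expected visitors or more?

Need the lightest bundle worth ≥ 1062.
Taking print gallery + kinetic sculpture + map room gives 1095 (≥ 1062) for 35 m².
No combination under 35 m² hits 1062.

35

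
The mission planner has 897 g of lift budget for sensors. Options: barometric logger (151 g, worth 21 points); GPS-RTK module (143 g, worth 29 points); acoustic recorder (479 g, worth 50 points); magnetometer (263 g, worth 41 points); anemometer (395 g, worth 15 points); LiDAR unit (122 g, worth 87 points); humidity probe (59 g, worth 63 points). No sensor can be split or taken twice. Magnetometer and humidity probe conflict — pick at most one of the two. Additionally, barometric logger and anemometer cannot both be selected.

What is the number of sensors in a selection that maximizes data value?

Optimal total is 229.
One optimal bundle: GPS-RTK module + acoustic recorder + LiDAR unit + humidity probe (803 g).
Any selection reaching 229 contains exactly 4 sensors.

4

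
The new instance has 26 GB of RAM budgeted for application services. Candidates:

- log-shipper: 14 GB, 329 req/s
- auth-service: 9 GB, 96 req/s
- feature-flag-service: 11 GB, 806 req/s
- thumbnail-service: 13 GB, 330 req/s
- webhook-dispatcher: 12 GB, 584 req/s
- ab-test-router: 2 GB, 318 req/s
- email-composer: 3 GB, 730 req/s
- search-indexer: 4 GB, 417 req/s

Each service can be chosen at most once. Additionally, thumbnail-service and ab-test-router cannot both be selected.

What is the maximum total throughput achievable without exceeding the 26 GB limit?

2271

Taking feature-flag-service + ab-test-router + email-composer + search-indexer: 20 GB used, 2271 in throughput.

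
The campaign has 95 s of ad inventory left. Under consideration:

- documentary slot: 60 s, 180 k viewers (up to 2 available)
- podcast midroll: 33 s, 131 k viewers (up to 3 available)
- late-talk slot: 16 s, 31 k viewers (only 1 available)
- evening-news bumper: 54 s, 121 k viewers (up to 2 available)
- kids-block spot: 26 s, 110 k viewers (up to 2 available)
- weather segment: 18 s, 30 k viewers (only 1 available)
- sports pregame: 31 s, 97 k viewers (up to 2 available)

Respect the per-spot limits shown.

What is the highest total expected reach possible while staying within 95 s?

372

By expected reach per s: kids-block spot 4.23, podcast midroll 3.97, sports pregame 3.13 lead.
Filling by ratio: podcast midroll + 2×kids-block spot for 351, with 10 s left unused.
Replace kids-block spot with podcast midroll: the trade gains 21 net, giving 372 at 92 s.
No other feasible combination exceeds 372.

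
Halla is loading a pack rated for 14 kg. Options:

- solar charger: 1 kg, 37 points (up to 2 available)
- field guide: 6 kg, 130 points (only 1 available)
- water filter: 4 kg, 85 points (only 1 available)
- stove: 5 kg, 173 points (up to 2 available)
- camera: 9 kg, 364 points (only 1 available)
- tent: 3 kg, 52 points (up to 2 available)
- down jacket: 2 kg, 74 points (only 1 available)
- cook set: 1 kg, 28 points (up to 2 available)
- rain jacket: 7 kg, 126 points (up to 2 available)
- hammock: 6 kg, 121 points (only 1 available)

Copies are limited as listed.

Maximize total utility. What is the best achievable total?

2×solar charger + camera + down jacket + cook set uses 14 of the 14 kg and totals 540.
Nothing else within 14 kg beats 540.

540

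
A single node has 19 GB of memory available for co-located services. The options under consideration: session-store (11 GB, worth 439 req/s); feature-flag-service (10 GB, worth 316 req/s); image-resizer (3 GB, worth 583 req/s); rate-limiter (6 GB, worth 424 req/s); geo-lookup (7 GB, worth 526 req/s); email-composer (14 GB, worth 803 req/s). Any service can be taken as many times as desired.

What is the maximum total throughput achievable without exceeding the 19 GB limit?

3498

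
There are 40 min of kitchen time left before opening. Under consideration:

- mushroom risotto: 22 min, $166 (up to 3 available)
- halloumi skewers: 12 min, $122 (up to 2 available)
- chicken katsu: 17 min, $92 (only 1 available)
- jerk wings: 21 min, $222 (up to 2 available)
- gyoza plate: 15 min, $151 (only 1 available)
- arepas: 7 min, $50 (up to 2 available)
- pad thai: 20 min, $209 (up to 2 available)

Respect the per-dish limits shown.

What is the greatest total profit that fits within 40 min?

418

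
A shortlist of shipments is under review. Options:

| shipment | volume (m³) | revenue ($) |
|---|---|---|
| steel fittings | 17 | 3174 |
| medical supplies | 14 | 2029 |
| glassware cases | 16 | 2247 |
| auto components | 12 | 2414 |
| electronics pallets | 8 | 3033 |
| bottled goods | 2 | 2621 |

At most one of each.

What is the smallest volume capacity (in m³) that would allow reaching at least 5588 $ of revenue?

Minimise m³ subject to total revenue ≥ 5588.
Taking electronics pallets + bottled goods gives 5654 (≥ 5588) for 10 m³.
No combination under 10 m³ hits 5588.

10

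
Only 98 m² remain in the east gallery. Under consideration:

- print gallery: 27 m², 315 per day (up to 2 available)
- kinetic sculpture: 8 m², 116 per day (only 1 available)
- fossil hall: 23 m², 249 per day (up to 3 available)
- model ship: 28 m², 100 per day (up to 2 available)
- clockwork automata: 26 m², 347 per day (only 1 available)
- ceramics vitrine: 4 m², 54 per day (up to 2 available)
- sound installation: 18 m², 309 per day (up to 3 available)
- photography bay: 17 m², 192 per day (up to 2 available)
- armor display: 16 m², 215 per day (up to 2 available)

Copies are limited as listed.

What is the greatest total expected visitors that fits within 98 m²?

1527

Taking the top-ratio exhibits first gives kinetic sculpture + 2×ceramics vitrine + 3×sound installation + armor display for 1366 (86 m²).
Dropping ceramics vitrine frees 4 m²; slotting in armor display (16 m²) lifts the total to 1527 at 98 m².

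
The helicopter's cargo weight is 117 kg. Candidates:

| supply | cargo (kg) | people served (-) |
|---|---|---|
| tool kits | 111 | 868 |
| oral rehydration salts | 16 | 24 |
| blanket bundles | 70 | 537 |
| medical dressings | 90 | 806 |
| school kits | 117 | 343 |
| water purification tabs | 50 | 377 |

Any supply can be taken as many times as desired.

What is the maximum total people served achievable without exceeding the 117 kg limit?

868

Taking the top-ratio supplies first gives oral rehydration salts + medical dressings for 830 (106 kg).
Dropping oral rehydration salts and medical dressings frees 106 kg; slotting in tool kits (111 kg) lifts the total to 868 at 111 kg.
That's the maximum — no swap from here does better than 868.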